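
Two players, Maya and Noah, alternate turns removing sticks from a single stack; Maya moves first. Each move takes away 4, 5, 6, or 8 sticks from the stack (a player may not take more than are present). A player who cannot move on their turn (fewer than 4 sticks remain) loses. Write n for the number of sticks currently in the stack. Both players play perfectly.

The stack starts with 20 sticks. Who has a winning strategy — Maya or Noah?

Maya wins.

Positions with no move are L. A position that does have a move is losing for the player to move precisely when every available move leads to a winning position for the opponent. Fill in the labels:
n=0: no move → L
n=1: no move → L
n=2: no move → L
n=3: no move → L
n=4: W (go to 0, an L position)
n=5: W (go to 1, an L position)
n=6: W (go to 2, an L position)
n=7: W (go to 3, an L position)
n=8: W (go to 3, an L position)
n=9: W (go to 3, an L position)
n=10: W (go to 2, an L position)
n=11: W (go to 3, an L position)
n=12: L (options 8(W), 7(W), 6(W), 4(W) are all W)
n=13: L (options 9(W), 8(W), 7(W), 5(W) are all W)
n=14: L (options 10(W), 9(W), 8(W), 6(W) are all W)
n=15: L (options 11(W), 10(W), 9(W), 7(W) are all W)
n=16: W (go to 12, an L position)
n=17: W (go to 13, an L position)
n=18: W (go to 14, an L position)
n=19: W (go to 15, an L position)
n=20: W (go to 15, an L position)
From 20 Maya can remove 5, leaving 15, reaching an L position.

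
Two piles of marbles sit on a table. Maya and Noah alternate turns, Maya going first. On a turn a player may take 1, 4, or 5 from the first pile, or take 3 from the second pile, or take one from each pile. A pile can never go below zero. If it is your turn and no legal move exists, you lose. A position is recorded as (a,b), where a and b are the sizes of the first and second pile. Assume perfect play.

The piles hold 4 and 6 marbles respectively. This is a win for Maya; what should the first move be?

Move to (3,6).

Positions with no move are L. A position that does have a move is losing for the player to move precisely when every available move leads to a winning position for the opponent. Fill in the labels:
No move ever increases a pile, so every position that can arise here has a ≤ 4 and b ≤ 6; it is enough to label the cells with 0 ≤ a ≤ 4 and 0 ≤ b ≤ 6.
Every move lowers a or b (never raises either), so fill the grid row by row in increasing a, and left to right within a row: each cell's successors are then already labelled.
      b=0  b=1  b=2  b=3  b=4  b=5  b=6
a=0:    L    L    L    W    W    W    L
a=1:    W    W    W    W    L    L    W
a=2:    L    L    L    W    W    W    W
a=3:    W    W    W    W    L    L    L
a=4:    W    W    W    L    W    W    W
Cells with no legal move (terminal, hence L): (0,0), (0,1), (0,2).
The remaining L cells, each justified by listing all of its moves:
(0,6): L (sole option (0,3)(W) is W)
(1,4): L (options (0,4)(W), (1,1)(W), (0,3)(W) are all W)
(1,5): L (options (0,5)(W), (1,2)(W), (0,4)(W) are all W)
(2,0): L (sole option (1,0)(W) is W)
(2,1): L (options (1,1)(W), (1,0)(W) are all W)
(2,2): L (options (1,2)(W), (1,1)(W) are all W)
(3,4): L (options (2,4)(W), (3,1)(W), (2,3)(W) are all W)
(3,5): L (options (2,5)(W), (3,2)(W), (2,4)(W) are all W)
(3,6): L (options (2,6)(W), (3,3)(W), (2,5)(W) are all W)
(4,3): L (options (3,3)(W), (0,3)(W), (4,0)(W), (3,2)(W) are all W)
Every other cell has at least one move into one of the L cells above, so it is W.
From (4,6), the L positions reachable in one move are: (3,6), (0,6), (4,3), (3,5). Any move reaching one of these is winning.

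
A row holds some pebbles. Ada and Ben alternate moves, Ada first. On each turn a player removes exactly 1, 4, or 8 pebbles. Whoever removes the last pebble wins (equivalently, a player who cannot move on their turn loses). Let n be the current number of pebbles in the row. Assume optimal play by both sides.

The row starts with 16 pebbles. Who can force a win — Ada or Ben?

Ada wins.

Positions with no move are L. A position that does have a move is losing for the player to move precisely when every available move leads to a winning position for the opponent. Fill in the labels:
n=0: no move → L
n=1: W (go to 0, an L position)
n=2: L (sole option 1(W) is W)
n=3: W (go to 2, an L position)
n=4: W (go to 0, an L position)
n=5: L (options 4(W), 1(W) are all W)
n=6: W (go to 5, an L position)
n=7: L (options 6(W), 3(W) are all W)
n=8: W (go to 7, an L position)
n=9: W (go to 5, an L position)
n=10: W (go to 2, an L position)
n=11: W (go to 7, an L position)
n=12: L (options 11(W), 8(W), 4(W) are all W)
n=13: W (go to 12, an L position)
n=14: L (options 13(W), 10(W), 6(W) are all W)
n=15: W (go to 14, an L position)
n=16: W (go to 12, an L position)
The starting position 16 is W: Ada should remove 4, leaving 12, handing over an L position.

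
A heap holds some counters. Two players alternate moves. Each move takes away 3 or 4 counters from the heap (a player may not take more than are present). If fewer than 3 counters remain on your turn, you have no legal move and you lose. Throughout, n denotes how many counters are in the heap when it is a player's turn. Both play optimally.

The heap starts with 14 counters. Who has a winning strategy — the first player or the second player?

Positions with no move are L. A position that does have a move is losing for the player to move precisely when every available move leads to a winning position for the opponent. Fill in the labels:
n=0: no move → L
n=1: no move → L
n=2: no move → L
n=3: →0(L), so W
n=4: →1(L), so W
n=5: →2(L), so W
n=6: →2(L), so W
n=7: →4(W), 3(W) — all W, so L
n=8: →5(W), 4(W) — all W, so L
n=9: →6(W), 5(W) — all W, so L
n=10: →7(L), so W
n=11: →8(L), so W
n=12: →9(L), so W
n=13: →9(L), so W
n=14: →11(W), 10(W) — all W, so L
Every move from 14 reaches a W position, so the mover loses.

The second player wins.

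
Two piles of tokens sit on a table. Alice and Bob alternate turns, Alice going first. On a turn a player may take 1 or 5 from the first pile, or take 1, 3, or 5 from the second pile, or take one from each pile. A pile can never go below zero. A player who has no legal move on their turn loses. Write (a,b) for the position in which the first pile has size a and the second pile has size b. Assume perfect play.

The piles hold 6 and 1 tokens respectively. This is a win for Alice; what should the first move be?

Move to (6,0).

Build the W/L table. Terminal = L. A non-terminal position is W if it has a move to some L; otherwise it is L.
No move ever increases a pile, so every position that can arise here has a ≤ 6 and b ≤ 1; it is enough to label the cells with 0 ≤ a ≤ 6 and 0 ≤ b ≤ 1.
Every move lowers a or b (never raises either), so fill the grid row by row in increasing a, and left to right within a row: each cell's successors are then already labelled.
      b=0  b=1
a=0:    L    W
a=1:    W    W
a=2:    L    W
a=3:    W    W
a=4:    L    W
a=5:    W    W
a=6:    L    W
Cells with no legal move (terminal, hence L): (0,0).
The remaining L cells, each justified by listing all of its moves:
(2,0): L (sole option (1,0)(W) is W)
(4,0): L (sole option (3,0)(W) is W)
(6,0): L (options (5,0)(W), (1,0)(W) are all W)
Every other cell has at least one move into one of the L cells above, so it is W.
From (6,1), the L positions reachable in one move are: (6,0).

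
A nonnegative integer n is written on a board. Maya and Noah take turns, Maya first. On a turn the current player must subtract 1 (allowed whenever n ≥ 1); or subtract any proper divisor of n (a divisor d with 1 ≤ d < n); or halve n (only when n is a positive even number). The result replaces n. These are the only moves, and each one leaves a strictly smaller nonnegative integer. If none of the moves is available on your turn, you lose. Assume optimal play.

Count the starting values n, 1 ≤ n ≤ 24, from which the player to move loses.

Work bottom-up. With no move the player to move loses. Otherwise the position is W if at least one move leads to an L position for the opponent, and L if every move leads to a W.
n=0: no move → L
n=1: reaches L-position 0 → W
n=2: only reaches 1(W), which is W → L
n=3: reaches L-position 2 → W
n=4: reaches L-position 2 → W
n=5: only reaches 4(W), which is W → L
n=6: reaches L-position 5 → W
n=7: only reaches 6(W), which is W → L
n=8: reaches L-position 7 → W
n=9: only reaches 6(W), 8(W), all W → L
n=10: reaches L-position 5 → W
n=11: only reaches 10(W), which is W → L
n=12: reaches L-position 9 → W
n=13: only reaches 12(W), which is W → L
n=14: reaches L-position 7 → W
n=15: only reaches 10(W), 12(W), 14(W), all W → L
n=16: reaches L-position 15 → W
n=17: only reaches 16(W), which is W → L
n=18: reaches L-position 9 → W
n=19: only reaches 18(W), which is W → L
n=20: reaches L-position 15 → W
n=21: only reaches 14(W), 18(W), 20(W), all W → L
n=22: reaches L-position 11 → W
n=23: only reaches 22(W), which is W → L
n=24: reaches L-position 21 → W
L entries with 1 ≤ n ≤ 24 (n=0 is outside the asked range and is not counted): n = 2, 5, 7, 9, 11, 13, 15, 17, 19, 21, 23; that makes 11.

11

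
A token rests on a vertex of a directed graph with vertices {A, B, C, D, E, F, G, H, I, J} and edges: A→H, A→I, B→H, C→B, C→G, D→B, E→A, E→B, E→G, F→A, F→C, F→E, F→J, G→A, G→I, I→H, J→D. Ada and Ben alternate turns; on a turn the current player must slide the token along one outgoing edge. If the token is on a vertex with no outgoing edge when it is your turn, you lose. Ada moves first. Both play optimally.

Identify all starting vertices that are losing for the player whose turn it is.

Label each position W (a win for the player to move) or L (a loss). A position with no legal move is L; any other position is W exactly when some move reaches an L, and L when every move reaches a W.
Every edge goes from a vertex to one that appears earlier in the order H, I, A, B, D, G, J, E, C, F, so processing vertices in that order labels each vertex after all of its successors.
H: no outgoing edge → L
I: →H(L), so W
A: →H(L), so W
B: →H(L), so W
D: →B(W) only, which is W, so L
G: →A(W), I(W) — all W, so L
J: →D(L), so W
E: →G(L), so W
C: →G(L), so W
F: →C(W), E(W), J(W), A(W) — all W, so L
Reading off the rows marked L gives the requested list; there are 4 such vertices.

D, F, G, H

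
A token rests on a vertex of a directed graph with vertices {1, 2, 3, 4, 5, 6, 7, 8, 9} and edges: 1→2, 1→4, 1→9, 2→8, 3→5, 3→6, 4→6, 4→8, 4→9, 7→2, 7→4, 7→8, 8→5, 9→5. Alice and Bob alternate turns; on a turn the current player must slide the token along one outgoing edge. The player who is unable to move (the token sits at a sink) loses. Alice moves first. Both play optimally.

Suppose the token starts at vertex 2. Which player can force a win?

Bob wins.

Classify positions by backward induction: terminal positions (no move available) are L. From any other position, the mover wins iff some move reaches an L.
Every edge goes from a vertex to one that appears earlier in the order 5, 6, 8, 9, 2, 3, 4, 7, 1, so processing vertices in that order labels each vertex after all of its successors.
5: no outgoing edge → L
6: no outgoing edge → L
8: W (go to 5, an L position)
9: W (go to 5, an L position)
2: L (sole option 8(W) is W)
3: W (go to 6, an L position)
4: W (go to 6, an L position)
7: W (go to 2, an L position)
1: W (go to 2, an L position)
The starting position 2 is L: whatever Alice does, the opponent receives a W position.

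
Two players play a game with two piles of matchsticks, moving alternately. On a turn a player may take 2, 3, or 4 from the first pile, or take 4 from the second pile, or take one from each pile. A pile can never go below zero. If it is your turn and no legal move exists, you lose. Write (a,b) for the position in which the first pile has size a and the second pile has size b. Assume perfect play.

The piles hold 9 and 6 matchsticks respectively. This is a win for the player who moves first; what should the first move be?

Compute win/loss labels from the base case upward. A position with no move is L. Any other position is W if it can reach an L in one move, else L.
No move ever increases a pile, so every position that can arise here has a ≤ 9 and b ≤ 6; it is enough to label the cells with 0 ≤ a ≤ 9 and 0 ≤ b ≤ 6.
Every move lowers a or b (never raises either), so fill the grid row by row in increasing a, and left to right within a row: each cell's successors are then already labelled.
      b=0  b=1  b=2  b=3  b=4  b=5  b=6
a=0:    L    L    L    L    W    W    W
a=1:    L    W    W    W    W    L    L
a=2:    W    W    W    W    L    L    W
a=3:    W    W    W    W    L    W    W
a=4:    W    W    W    W    W    W    W
a=5:    W    L    L    L    W    W    W
a=6:    L    L    W    W    W    W    L
a=7:    L    W    W    W    W    L    L
a=8:    W    W    W    W    L    L    W
a=9:    W    W    W    W    L    W    W
Cells with no legal move (terminal, hence L): (0,0), (0,1), (0,2), (0,3), (1,0).
The remaining L cells, each justified by listing all of its moves:
(1,5): moves to (1,1)(W), (0,4)(W); every one is W ⇒ L
(1,6): moves to (1,2)(W), (0,5)(W); every one is W ⇒ L
(2,4): moves to (0,4)(W), (2,0)(W), (1,3)(W); every one is W ⇒ L
(2,5): moves to (0,5)(W), (2,1)(W), (1,4)(W); every one is W ⇒ L
(3,4): moves to (1,4)(W), (0,4)(W), (3,0)(W), (2,3)(W); every one is W ⇒ L
(5,1): moves to (3,1)(W), (2,1)(W), (1,1)(W), (4,0)(W); every one is W ⇒ L
(5,2): moves to (3,2)(W), (2,2)(W), (1,2)(W), (4,1)(W); every one is W ⇒ L
(5,3): moves to (3,3)(W), (2,3)(W), (1,3)(W), (4,2)(W); every one is W ⇒ L
(6,0): moves to (4,0)(W), (3,0)(W), (2,0)(W); every one is W ⇒ L
(6,1): moves to (4,1)(W), (3,1)(W), (2,1)(W), (5,0)(W); every one is W ⇒ L
(6,6): moves to (4,6)(W), (3,6)(W), (2,6)(W), (6,2)(W), (5,5)(W); every one is W ⇒ L
(7,0): moves to (5,0)(W), (4,0)(W), (3,0)(W); every one is W ⇒ L
(7,5): moves to (5,5)(W), (4,5)(W), (3,5)(W), (7,1)(W), (6,4)(W); every one is W ⇒ L
(7,6): moves to (5,6)(W), (4,6)(W), (3,6)(W), (7,2)(W), (6,5)(W); every one is W ⇒ L
(8,4): moves to (6,4)(W), (5,4)(W), (4,4)(W), (8,0)(W), (7,3)(W); every one is W ⇒ L
(8,5): moves to (6,5)(W), (5,5)(W), (4,5)(W), (8,1)(W), (7,4)(W); every one is W ⇒ L
(9,4): moves to (7,4)(W), (6,4)(W), (5,4)(W), (9,0)(W), (8,3)(W); every one is W ⇒ L
Every other cell has at least one move into one of the L cells above, so it is W.
From (9,6), the L positions reachable in one move are: (7,6), (6,6), (8,5). Any move reaching one of these is winning.

Move to (7,6).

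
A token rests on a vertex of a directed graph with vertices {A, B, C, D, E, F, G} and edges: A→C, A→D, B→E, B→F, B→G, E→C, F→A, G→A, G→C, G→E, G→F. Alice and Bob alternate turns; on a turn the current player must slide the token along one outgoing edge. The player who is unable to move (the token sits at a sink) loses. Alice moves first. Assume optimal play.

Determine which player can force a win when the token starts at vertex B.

Classify positions by backward induction: terminal positions (no move available) are L. From any other position, the mover wins iff some move reaches an L.
Every edge goes from a vertex to one that appears earlier in the order C, D, A, E, F, G, B, so processing vertices in that order labels each vertex after all of its successors.
C: no outgoing edge → L
D: no outgoing edge → L
A: W (go to D, an L position)
E: W (go to C, an L position)
F: L (sole option A(W) is W)
G: W (go to F, an L position)
B: W (go to F, an L position)
From B Alice can move to F, reaching an L position.

Alice wins.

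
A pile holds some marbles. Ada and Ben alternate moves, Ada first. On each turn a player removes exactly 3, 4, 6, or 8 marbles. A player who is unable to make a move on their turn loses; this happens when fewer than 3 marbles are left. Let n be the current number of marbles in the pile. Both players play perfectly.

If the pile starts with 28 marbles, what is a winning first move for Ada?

Use the standard recursion: the mover loses at a terminal position; elsewhere, the mover wins exactly when some move hands the opponent an L position.
n=0: no move → L
n=1: no move → L
n=2: no move → L
n=3: can move to 0, which is L ⇒ W
n=4: can move to 1, which is L ⇒ W
n=5: can move to 2, which is L ⇒ W
n=6: can move to 2, which is L ⇒ W
n=7: can move to 1, which is L ⇒ W
n=8: can move to 2, which is L ⇒ W
n=9: can move to 1, which is L ⇒ W
n=10: can move to 2, which is L ⇒ W
n=11: moves to 8(W), 7(W), 5(W), 3(W); every one is W ⇒ L
n=12: moves to 9(W), 8(W), 6(W), 4(W); every one is W ⇒ L
n=13: moves to 10(W), 9(W), 7(W), 5(W); every one is W ⇒ L
n=14: can move to 11, which is L ⇒ W
n=15: can move to 12, which is L ⇒ W
n=16: can move to 13, which is L ⇒ W
n=17: can move to 13, which is L ⇒ W
n=18: can move to 12, which is L ⇒ W
n=19: can move to 13, which is L ⇒ W
n=20: can move to 12, which is L ⇒ W
n=21: can move to 13, which is L ⇒ W
n=22: moves to 19(W), 18(W), 16(W), 14(W); every one is W ⇒ L
n=23: moves to 20(W), 19(W), 17(W), 15(W); every one is W ⇒ L
n=24: moves to 21(W), 20(W), 18(W), 16(W); every one is W ⇒ L
n=25: can move to 22, which is L ⇒ W
n=26: can move to 23, which is L ⇒ W
n=27: can move to 24, which is L ⇒ W
n=28: can move to 24, which is L ⇒ W
From 28, the L positions reachable in one move are: 24, 22. Any move reaching one of these is winning.

Remove 4, leaving 24.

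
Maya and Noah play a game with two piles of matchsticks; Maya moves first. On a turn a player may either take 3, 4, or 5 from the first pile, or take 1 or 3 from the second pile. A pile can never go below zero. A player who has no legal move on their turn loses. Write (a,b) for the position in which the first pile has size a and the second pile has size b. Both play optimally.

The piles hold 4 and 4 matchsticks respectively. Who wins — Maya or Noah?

Label each position W (a win for the player to move) or L (a loss). A position with no legal move is L; any other position is W exactly when some move reaches an L, and L when every move reaches a W.
No move ever increases a pile, so every position that can arise here has a ≤ 4 and b ≤ 4; it is enough to label the cells with 0 ≤ a ≤ 4 and 0 ≤ b ≤ 4.
Every move lowers a or b (never raises either), so fill the grid row by row in increasing a, and left to right within a row: each cell's successors are then already labelled.
      b=0  b=1  b=2  b=3  b=4
a=0:    L    W    L    W    L
a=1:    L    W    L    W    L
a=2:    L    W    L    W    L
a=3:    W    L    W    L    W
a=4:    W    L    W    L    W
Cells with no legal move (terminal, hence L): (0,0), (1,0), (2,0).
The remaining L cells, each justified by listing all of its moves:
(0,2): L (sole option (0,1)(W) is W)
(0,4): L (options (0,3)(W), (0,1)(W) are all W)
(1,2): L (sole option (1,1)(W) is W)
(1,4): L (options (1,3)(W), (1,1)(W) are all W)
(2,2): L (sole option (2,1)(W) is W)
(2,4): L (options (2,3)(W), (2,1)(W) are all W)
(3,1): L (options (0,1)(W), (3,0)(W) are all W)
(3,3): L (options (0,3)(W), (3,2)(W), (3,0)(W) are all W)
(4,1): L (options (1,1)(W), (0,1)(W), (4,0)(W) are all W)
(4,3): L (options (1,3)(W), (0,3)(W), (4,2)(W), (4,0)(W) are all W)
Every other cell has at least one move into one of the L cells above, so it is W.
The starting position (4,4) is W: Maya should move to (1,4), handing over an L position.

Maya wins.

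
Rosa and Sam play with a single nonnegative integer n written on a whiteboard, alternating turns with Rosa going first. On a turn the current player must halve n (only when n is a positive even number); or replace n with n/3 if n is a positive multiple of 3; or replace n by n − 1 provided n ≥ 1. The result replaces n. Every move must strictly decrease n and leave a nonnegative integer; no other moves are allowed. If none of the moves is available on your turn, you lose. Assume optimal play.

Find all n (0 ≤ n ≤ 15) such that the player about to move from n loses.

Use the standard recursion: the mover loses at a terminal position; elsewhere, the mover wins exactly when some move hands the opponent an L position.
n=0: no move → L
n=1: W (go to 0, an L position)
n=2: L (sole option 1(W) is W)
n=3: W (go to 2, an L position)
n=4: W (go to 2, an L position)
n=5: L (sole option 4(W) is W)
n=6: W (go to 2, an L position)
n=7: L (sole option 6(W) is W)
n=8: W (go to 7, an L position)
n=9: L (options 3(W), 8(W) are all W)
n=10: W (go to 5, an L position)
n=11: L (sole option 10(W) is W)
n=12: W (go to 11, an L position)
n=13: L (sole option 12(W) is W)
n=14: W (go to 7, an L position)
n=15: W (go to 5, an L position)
The losing starting values of n are exactly the entries labelled L in this table (7 of them).

0, 2, 5, 7, 9, 11, 13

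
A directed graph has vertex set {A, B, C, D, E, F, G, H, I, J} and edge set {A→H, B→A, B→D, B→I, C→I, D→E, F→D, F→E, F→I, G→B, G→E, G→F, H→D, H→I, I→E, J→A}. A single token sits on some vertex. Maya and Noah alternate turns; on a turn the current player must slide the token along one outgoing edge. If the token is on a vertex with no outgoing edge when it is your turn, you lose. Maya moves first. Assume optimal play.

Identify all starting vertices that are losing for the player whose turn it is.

Compute win/loss labels from the base case upward. A position with no move is L. Any other position is W if it can reach an L in one move, else L.
Every edge goes from a vertex to one that appears earlier in the order E, D, I, F, H, A, B, C, G, J, so processing vertices in that order labels each vertex after all of its successors.
E: no outgoing edge → L
D: reaches L-position E → W
I: reaches L-position E → W
F: reaches L-position E → W
H: only reaches I(W), D(W), all W → L
A: reaches L-position H → W
B: only reaches A(W), I(W), D(W), all W → L
C: only reaches I(W), which is W → L
G: reaches L-position B → W
J: only reaches A(W), which is W → L
The losing starting vertices are exactly the entries labelled L in this table (5 of them).

B, C, E, H, J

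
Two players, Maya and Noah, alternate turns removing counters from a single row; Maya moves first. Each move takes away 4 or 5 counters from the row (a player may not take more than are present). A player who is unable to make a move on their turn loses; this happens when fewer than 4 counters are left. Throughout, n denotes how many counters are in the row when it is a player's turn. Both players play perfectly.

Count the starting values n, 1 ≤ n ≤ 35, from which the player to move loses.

Classify positions by backward induction: terminal positions (no move available) are L. From any other position, the mover wins iff some move reaches an L.
n=0: no move → L
n=1: no move → L
n=2: no move → L
n=3: no move → L
n=4: can move to 0, which is L ⇒ W
n=5: can move to 1, which is L ⇒ W
n=6: can move to 2, which is L ⇒ W
n=7: can move to 3, which is L ⇒ W
n=8: can move to 3, which is L ⇒ W
n=9: moves to 5(W), 4(W); every one is W ⇒ L
n=10: moves to 6(W), 5(W); every one is W ⇒ L
n=11: moves to 7(W), 6(W); every one is W ⇒ L
n=12: moves to 8(W), 7(W); every one is W ⇒ L
n=13: can move to 9, which is L ⇒ W
n=14: can move to 10, which is L ⇒ W
n=15: can move to 11, which is L ⇒ W
n=16: can move to 12, which is L ⇒ W
n=17: can move to 12, which is L ⇒ W
n=18: moves to 14(W), 13(W); every one is W ⇒ L
n=19: moves to 15(W), 14(W); every one is W ⇒ L
n=20: moves to 16(W), 15(W); every one is W ⇒ L
n=21: moves to 17(W), 16(W); every one is W ⇒ L
n=22: can move to 18, which is L ⇒ W
n=23: can move to 19, which is L ⇒ W
n=24: can move to 20, which is L ⇒ W
n=25: can move to 21, which is L ⇒ W
n=26: can move to 21, which is L ⇒ W
n=27: moves to 23(W), 22(W); every one is W ⇒ L
n=28: moves to 24(W), 23(W); every one is W ⇒ L
n=29: moves to 25(W), 24(W); every one is W ⇒ L
n=30: moves to 26(W), 25(W); every one is W ⇒ L
n=31: can move to 27, which is L ⇒ W
n=32: can move to 28, which is L ⇒ W
n=33: can move to 29, which is L ⇒ W
n=34: can move to 30, which is L ⇒ W
n=35: can move to 30, which is L ⇒ W
L entries with 1 ≤ n ≤ 35 (n=0 is outside the asked range and is not counted): n = 1, 2, 3, 9, 10, 11, 12, 18, 19, 20, 21, 27, 28, 29, 30; that makes 15.

15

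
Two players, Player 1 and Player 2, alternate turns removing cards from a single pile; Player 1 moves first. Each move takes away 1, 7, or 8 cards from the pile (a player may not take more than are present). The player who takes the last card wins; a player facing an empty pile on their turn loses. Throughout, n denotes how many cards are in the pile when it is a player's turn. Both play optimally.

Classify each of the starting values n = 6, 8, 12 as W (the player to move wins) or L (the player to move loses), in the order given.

Positions with no move are L. A position that does have a move is losing for the player to move precisely when every available move leads to a winning position for the opponent. Fill in the labels:
n=0: no move → L
n=1: reaches L-position 0 → W
n=2: only reaches 1(W), which is W → L
n=3: reaches L-position 2 → W
n=4: only reaches 3(W), which is W → L
n=5: reaches L-position 4 → W
n=6: only reaches 5(W), which is W → L
n=7: reaches L-position 6 → W
n=8: reaches L-position 0 → W
n=9: reaches L-position 2 → W
n=10: reaches L-position 2 → W
n=11: reaches L-position 4 → W
n=12: reaches L-position 4 → W

6: L, 8: W, 12: W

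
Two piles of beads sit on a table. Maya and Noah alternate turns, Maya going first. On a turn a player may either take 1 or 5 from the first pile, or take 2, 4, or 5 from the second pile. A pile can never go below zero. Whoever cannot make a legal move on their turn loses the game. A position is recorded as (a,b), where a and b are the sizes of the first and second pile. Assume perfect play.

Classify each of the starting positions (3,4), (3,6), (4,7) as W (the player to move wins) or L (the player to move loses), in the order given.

(3,4): W, (3,6): W, (4,7): L

Work bottom-up. With no move the player to move loses. Otherwise the position is W if at least one move leads to an L position for the opponent, and L if every move leads to a W.
No move ever increases a pile, so every position that can arise here has a ≤ 4 and b ≤ 7; it is enough to label the cells with 0 ≤ a ≤ 4 and 0 ≤ b ≤ 7.
Every move lowers a or b (never raises either), so fill the grid row by row in increasing a, and left to right within a row: each cell's successors are then already labelled.
      b=0  b=1  b=2  b=3  b=4  b=5  b=6  b=7
a=0:    L    L    W    W    W    W    W    L
a=1:    W    W    L    L    W    W    W    W
a=2:    L    L    W    W    W    W    W    L
a=3:    W    W    L    L    W    W    W    W
a=4:    L    L    W    W    W    W    W    L
Cells with no legal move (terminal, hence L): (0,0), (0,1).
The remaining L cells, each justified by listing all of its moves:
(0,7): only reaches (0,5)(W), (0,3)(W), (0,2)(W), all W → L
(1,2): only reaches (0,2)(W), (1,0)(W), all W → L
(1,3): only reaches (0,3)(W), (1,1)(W), all W → L
(2,0): only reaches (1,0)(W), which is W → L
(2,1): only reaches (1,1)(W), which is W → L
(2,7): only reaches (1,7)(W), (2,5)(W), (2,3)(W), (2,2)(W), all W → L
(3,2): only reaches (2,2)(W), (3,0)(W), all W → L
(3,3): only reaches (2,3)(W), (3,1)(W), all W → L
(4,0): only reaches (3,0)(W), which is W → L
(4,1): only reaches (3,1)(W), which is W → L
(4,7): only reaches (3,7)(W), (4,5)(W), (4,3)(W), (4,2)(W), all W → L
Every other cell has at least one move into one of the L cells above, so it is W.
(3,4): the move to (3,2) reaches an L cell, so W
(3,6): the move to (3,2) reaches an L cell, so W
(4,7): one of the L cells justified above, so L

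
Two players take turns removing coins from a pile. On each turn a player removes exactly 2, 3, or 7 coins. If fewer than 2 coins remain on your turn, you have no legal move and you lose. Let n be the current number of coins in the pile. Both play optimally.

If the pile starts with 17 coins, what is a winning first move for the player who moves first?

Label each position W (a win for the player to move) or L (a loss). A position with no legal move is L; any other position is W exactly when some move reaches an L, and L when every move reaches a W.
n=0: no move → L
n=1: no move → L
n=2: →0(L), so W
n=3: →1(L), so W
n=4: →1(L), so W
n=5: →3(W), 2(W) — all W, so L
n=6: →4(W), 3(W) — all W, so L
n=7: →5(L), so W
n=8: →6(L), so W
n=9: →6(L), so W
n=10: →8(W), 7(W), 3(W) — all W, so L
n=11: →9(W), 8(W), 4(W) — all W, so L
n=12: →10(L), so W
n=13: →11(L), so W
n=14: →11(L), so W
n=15: →13(W), 12(W), 8(W) — all W, so L
n=16: →14(W), 13(W), 9(W) — all W, so L
n=17: →15(L), so W
From 17, the L positions reachable in one move are: 15, 10. Any move reaching one of these is winning.

Remove 2, leaving 15.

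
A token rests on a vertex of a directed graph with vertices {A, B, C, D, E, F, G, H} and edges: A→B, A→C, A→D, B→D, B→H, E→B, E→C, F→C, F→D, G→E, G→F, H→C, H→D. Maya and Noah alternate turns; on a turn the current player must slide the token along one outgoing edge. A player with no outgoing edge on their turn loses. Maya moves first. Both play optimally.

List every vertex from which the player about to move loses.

C, D, G

Compute win/loss labels from the base case upward. A position with no move is L. Any other position is W if it can reach an L in one move, else L.
Every edge goes from a vertex to one that appears earlier in the order C, D, H, B, A, E, F, G, so processing vertices in that order labels each vertex after all of its successors.
C: no outgoing edge → L
D: no outgoing edge → L
H: W (go to D, an L position)
B: W (go to D, an L position)
A: W (go to D, an L position)
E: W (go to C, an L position)
F: W (go to D, an L position)
G: L (options F(W), E(W) are all W)
Reading off the rows marked L gives the requested list; there are 3 such vertices.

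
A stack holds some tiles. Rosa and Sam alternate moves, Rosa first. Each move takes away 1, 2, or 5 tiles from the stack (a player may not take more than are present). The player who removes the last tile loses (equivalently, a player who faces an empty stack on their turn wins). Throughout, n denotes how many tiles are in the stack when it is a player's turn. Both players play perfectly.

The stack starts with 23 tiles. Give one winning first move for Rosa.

Remove 1, leaving 22.

Compute win/loss labels from the base case upward. A position with no move is W. Any other position is W if it can reach an L in one move, else L.
n=0: no move; the opponent has just taken the last tile and therefore loses → W
n=1: L (sole option 0(W) is W)
n=2: W (go to 1, an L position)
n=3: W (go to 1, an L position)
n=4: L (options 3(W), 2(W) are all W)
n=5: W (go to 4, an L position)
n=6: W (go to 4, an L position)
n=7: L (options 6(W), 5(W), 2(W) are all W)
n=8: W (go to 7, an L position)
n=9: W (go to 7, an L position)
n=10: L (options 9(W), 8(W), 5(W) are all W)
n=11: W (go to 10, an L position)
n=12: W (go to 10, an L position)
n=13: L (options 12(W), 11(W), 8(W) are all W)
n=14: W (go to 13, an L position)
n=15: W (go to 13, an L position)
n=16: L (options 15(W), 14(W), 11(W) are all W)
n=17: W (go to 16, an L position)
n=18: W (go to 16, an L position)
n=19: L (options 18(W), 17(W), 14(W) are all W)
n=20: W (go to 19, an L position)
n=21: W (go to 19, an L position)
n=22: L (options 21(W), 20(W), 17(W) are all W)
n=23: W (go to 22, an L position)
From 23, the L positions reachable in one move are: 22.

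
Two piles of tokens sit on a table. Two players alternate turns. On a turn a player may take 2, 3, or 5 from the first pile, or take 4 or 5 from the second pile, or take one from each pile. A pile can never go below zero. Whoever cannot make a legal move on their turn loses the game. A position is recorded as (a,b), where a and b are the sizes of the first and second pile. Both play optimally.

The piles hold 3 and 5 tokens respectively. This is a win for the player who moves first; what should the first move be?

Positions with no move are L. A position that does have a move is losing for the player to move precisely when every available move leads to a winning position for the opponent. Fill in the labels:
No move ever increases a pile, so every position that can arise here has a ≤ 3 and b ≤ 5; it is enough to label the cells with 0 ≤ a ≤ 3 and 0 ≤ b ≤ 5.
Every move lowers a or b (never raises either), so fill the grid row by row in increasing a, and left to right within a row: each cell's successors are then already labelled.
      b=0  b=1  b=2  b=3  b=4  b=5
a=0:    L    L    L    L    W    W
a=1:    L    W    W    W    W    W
a=2:    W    W    W    W    L    L
a=3:    W    W    W    W    L    W
Cells with no legal move (terminal, hence L): (0,0), (0,1), (0,2), (0,3), (1,0).
The remaining L cells, each justified by listing all of its moves:
(2,4): moves to (0,4)(W), (2,0)(W), (1,3)(W); every one is W ⇒ L
(2,5): moves to (0,5)(W), (2,1)(W), (2,0)(W), (1,4)(W); every one is W ⇒ L
(3,4): moves to (1,4)(W), (0,4)(W), (3,0)(W), (2,3)(W); every one is W ⇒ L
Every other cell has at least one move into one of the L cells above, so it is W.
From (3,5), the L positions reachable in one move are: (2,4).

Move to (2,4).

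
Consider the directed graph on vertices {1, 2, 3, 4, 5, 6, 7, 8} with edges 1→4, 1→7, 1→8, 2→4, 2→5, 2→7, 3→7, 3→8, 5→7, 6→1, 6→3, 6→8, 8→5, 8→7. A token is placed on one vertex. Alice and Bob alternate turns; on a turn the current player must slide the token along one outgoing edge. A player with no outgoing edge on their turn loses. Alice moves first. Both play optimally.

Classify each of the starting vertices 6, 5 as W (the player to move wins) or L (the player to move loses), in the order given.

Work bottom-up. With no move the player to move loses. Otherwise the position is W if at least one move leads to an L position for the opponent, and L if every move leads to a W.
Every edge goes from a vertex to one that appears earlier in the order 7, 4, 5, 8, 2, 1, 3, 6, so processing vertices in that order labels each vertex after all of its successors.
7: no outgoing edge → L
4: no outgoing edge → L
5: can move to 7, which is L ⇒ W
8: can move to 7, which is L ⇒ W
2: can move to 4, which is L ⇒ W
1: can move to 4, which is L ⇒ W
3: can move to 7, which is L ⇒ W
6: moves to 3(W), 1(W), 8(W); every one is W ⇒ L

6: L, 5: W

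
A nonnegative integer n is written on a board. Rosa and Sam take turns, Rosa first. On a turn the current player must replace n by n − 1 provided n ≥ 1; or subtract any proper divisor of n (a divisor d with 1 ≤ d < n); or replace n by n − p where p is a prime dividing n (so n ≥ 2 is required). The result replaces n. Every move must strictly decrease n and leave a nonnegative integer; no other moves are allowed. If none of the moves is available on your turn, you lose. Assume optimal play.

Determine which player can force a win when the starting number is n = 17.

Rosa wins.

Label each position W (a win for the player to move) or L (a loss). A position with no legal move is L; any other position is W exactly when some move reaches an L, and L when every move reaches a W.
n=0: no move → L
n=1: →0(L), so W
n=2: →0(L), so W
n=3: →0(L), so W
n=4: →2(W), 3(W) — all W, so L
n=5: →0(L), so W
n=6: →4(L), so W
n=7: →0(L), so W
n=8: →4(L), so W
n=9: →6(W), 8(W) — all W, so L
n=10: →9(L), so W
n=11: →0(L), so W
n=12: →9(L), so W
n=13: →0(L), so W
n=14: →7(W), 12(W), 13(W) — all W, so L
n=15: →14(L), so W
n=16: →14(L), so W
n=17: →0(L), so W
The starting position 17 is W: Rosa should move to 0, handing over an L position.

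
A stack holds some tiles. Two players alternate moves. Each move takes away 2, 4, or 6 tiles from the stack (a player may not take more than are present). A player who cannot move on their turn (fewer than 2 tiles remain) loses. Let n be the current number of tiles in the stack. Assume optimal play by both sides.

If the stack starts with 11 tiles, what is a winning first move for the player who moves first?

Remove 2, leaving 9.

Work bottom-up. With no move the player to move loses. Otherwise the position is W if at least one move leads to an L position for the opponent, and L if every move leads to a W.
n=0: no move → L
n=1: no move → L
n=2: reaches L-position 0 → W
n=3: reaches L-position 1 → W
n=4: reaches L-position 0 → W
n=5: reaches L-position 1 → W
n=6: reaches L-position 0 → W
n=7: reaches L-position 1 → W
n=8: only reaches 6(W), 4(W), 2(W), all W → L
n=9: only reaches 7(W), 5(W), 3(W), all W → L
n=10: reaches L-position 8 → W
n=11: reaches L-position 9 → W
From 11, the L positions reachable in one move are: 9.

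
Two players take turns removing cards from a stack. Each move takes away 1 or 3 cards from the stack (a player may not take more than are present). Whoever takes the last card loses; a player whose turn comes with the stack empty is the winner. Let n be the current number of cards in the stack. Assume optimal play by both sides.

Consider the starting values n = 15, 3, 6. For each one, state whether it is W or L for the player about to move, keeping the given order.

15: L, 3: L, 6: W

Classify positions by backward induction: terminal positions (no move available) are W. From any other position, the mover wins iff some move reaches an L.
n=0: no move; the opponent has just taken the last card and therefore loses → W
n=1: →0(W) only, which is W, so L
n=2: →1(L), so W
n=3: →2(W), 0(W) — all W, so L
n=4: →3(L), so W
n=5: →4(W), 2(W) — all W, so L
n=6: →5(L), so W
n=7: →6(W), 4(W) — all W, so L
n=8: →7(L), so W
n=9: →8(W), 6(W) — all W, so L
n=10: →9(L), so W
n=11: →10(W), 8(W) — all W, so L
n=12: →11(L), so W
n=13: →12(W), 10(W) — all W, so L
n=14: →13(L), so W
n=15: →14(W), 12(W) — all W, so L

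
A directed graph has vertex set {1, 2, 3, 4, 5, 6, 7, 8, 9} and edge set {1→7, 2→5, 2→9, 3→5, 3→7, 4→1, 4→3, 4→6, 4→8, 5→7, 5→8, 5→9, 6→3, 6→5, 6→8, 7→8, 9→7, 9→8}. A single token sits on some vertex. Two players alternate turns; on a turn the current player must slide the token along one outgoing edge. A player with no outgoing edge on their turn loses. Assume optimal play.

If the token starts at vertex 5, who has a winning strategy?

Compute win/loss labels from the base case upward. A position with no move is L. Any other position is W if it can reach an L in one move, else L.
Every edge goes from a vertex to one that appears earlier in the order 8, 7, 9, 5, 3, 1, 6, 4, 2, so processing vertices in that order labels each vertex after all of its successors.
8: no outgoing edge → L
7: W (go to 8, an L position)
9: W (go to 8, an L position)
5: W (go to 8, an L position)
3: L (options 5(W), 7(W) are all W)
1: L (sole option 7(W) is W)
6: W (go to 3, an L position)
4: W (go to 1, an L position)
2: L (options 5(W), 9(W) are all W)
From 5 the player to move can move to 8, reaching an L position.

The first player wins.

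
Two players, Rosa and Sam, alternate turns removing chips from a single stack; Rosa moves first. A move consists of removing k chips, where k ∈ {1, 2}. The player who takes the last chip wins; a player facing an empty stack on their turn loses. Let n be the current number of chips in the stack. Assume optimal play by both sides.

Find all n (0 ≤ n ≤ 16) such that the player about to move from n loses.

0, 3, 6, 9, 12, 15

Compute win/loss labels from the base case upward. A position with no move is L. Any other position is W if it can reach an L in one move, else L.
n=0: no move → L
n=1: →0(L), so W
n=2: →0(L), so W
n=3: →2(W), 1(W) — all W, so L
n=4: →3(L), so W
n=5: →3(L), so W
n=6: →5(W), 4(W) — all W, so L
n=7: →6(L), so W
n=8: →6(L), so W
n=9: →8(W), 7(W) — all W, so L
n=10: →9(L), so W
n=11: →9(L), so W
n=12: →11(W), 10(W) — all W, so L
n=13: →12(L), so W
n=14: →12(L), so W
n=15: →14(W), 13(W) — all W, so L
n=16: →15(L), so W
Reading off the rows marked L gives the requested list; there are 6 such values of n.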